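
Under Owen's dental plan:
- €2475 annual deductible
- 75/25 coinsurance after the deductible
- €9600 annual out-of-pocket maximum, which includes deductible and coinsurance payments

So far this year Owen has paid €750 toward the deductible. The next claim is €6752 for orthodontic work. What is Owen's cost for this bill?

Remaining deductible: €2475 − €750 = €1725.
That leaves €6752 − €1725 = €5027 for coinsurance.
25% of €5027 = €1256.75 falls to the patient.
That puts the patient's cost at €1725 + €1256.75 = €2981.75 before any cap.
Total out-of-pocket so far would be €750 + €2981.75 = €3731.75, below the €9600 cap — no reduction.

€2981.75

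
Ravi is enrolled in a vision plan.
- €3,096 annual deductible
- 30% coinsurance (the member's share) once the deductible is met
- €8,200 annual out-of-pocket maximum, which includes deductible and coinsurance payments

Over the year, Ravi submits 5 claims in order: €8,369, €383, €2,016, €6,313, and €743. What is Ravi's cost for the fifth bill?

#1 (€8,369): €3,096 finishes the deductible; €5,273 goes to coinsurance; member's 30% is €1,581.90. Member owes €4,677.90 (running OOP €4,677.90).
#2 (€383): deductible already satisfied, so member's share is 30% × €383 = €114.90. Cost to member: €114.90. OOP to date €4,792.80.
#3 (€2,016): deductible met; 30% of €2,016 = €604.80. Member pays €604.80; OOP now €5,397.60.
#4 (€6,313): deductible already satisfied, so member's share is 30% × €6,313 = €1,893.90. Member owes €1,893.90 (running OOP €7,291.50).
#5 (€743): 30% coinsurance on €743 = €222.90. Cost to member: €222.90. OOP to date €7,514.40.

€222.90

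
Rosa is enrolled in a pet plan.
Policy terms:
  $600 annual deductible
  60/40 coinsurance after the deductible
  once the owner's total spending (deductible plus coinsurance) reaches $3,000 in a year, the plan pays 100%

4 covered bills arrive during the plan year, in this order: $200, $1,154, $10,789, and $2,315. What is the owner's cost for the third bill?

$2,098.40

Bill 1, $200: all of it applies to the deductible. Owner owes $200 (running OOP $200).
Bill 2, $1,154: deductible takes $400, $754 remains; 40% of $754 = $301.60. Owner owes $701.60 (running OOP $901.60).
Bill 3, $10,789: 40% coinsurance on $10,789 = $4,315.60. That would push OOP to $5,217.20, over the $3,000 cap, so owner pays $3,000 − $901.60 = $2,098.40.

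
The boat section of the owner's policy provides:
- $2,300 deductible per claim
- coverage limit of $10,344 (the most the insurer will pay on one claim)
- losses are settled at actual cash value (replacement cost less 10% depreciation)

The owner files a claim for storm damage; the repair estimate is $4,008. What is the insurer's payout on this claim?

$1,307.20

At 10% depreciation, ACV = $4,008 − $400.80 = $3,607.20.
After the deductible, $3,607.20 − $2,300 = $1,307.20 remains.
That's under the $10,344 cap, so the insurer reimburses the full $1,307.20.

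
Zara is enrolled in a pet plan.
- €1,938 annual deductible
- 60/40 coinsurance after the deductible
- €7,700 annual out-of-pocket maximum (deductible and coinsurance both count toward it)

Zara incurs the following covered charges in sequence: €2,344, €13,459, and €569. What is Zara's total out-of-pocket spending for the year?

€7,700

Claim 1 (€2,344): €1,938 to deductible, leaving €406; coinsurance €406 × 40% = €162.40. Owner owes €2,100.40 (running OOP €2,100.40).
Claim 2 (€13,459): deductible already satisfied, so owner's share is 40% × €13,459 = €5,383.60. Owner pays €5,383.60; OOP now €7,484.
Claim 3 (€569): 40% coinsurance on €569 = €227.60. Adding that to €7,484 gives €7,711.60, past the €7,700 cap; owner pays only €7,700 − €7,484 = €216.
Summing the owner's payments: €2,100.40 + €5,383.60 + €216 = €7,700.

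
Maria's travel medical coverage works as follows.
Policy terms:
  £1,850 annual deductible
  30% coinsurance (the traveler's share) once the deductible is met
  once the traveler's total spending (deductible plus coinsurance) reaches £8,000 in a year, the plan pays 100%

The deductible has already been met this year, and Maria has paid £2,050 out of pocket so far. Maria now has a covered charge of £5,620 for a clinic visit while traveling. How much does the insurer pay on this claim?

£3,934

With the deductible met, the entire £5,620 is subject to coinsurance.
Coinsurance: £5,620 × 30% = £1,686.
Total out-of-pocket so far would be £2,050 + £1,686 = £3,736, below the £8,000 cap — no reduction.
The insurer covers the remainder: £5,620 − £1,686 = £3,934.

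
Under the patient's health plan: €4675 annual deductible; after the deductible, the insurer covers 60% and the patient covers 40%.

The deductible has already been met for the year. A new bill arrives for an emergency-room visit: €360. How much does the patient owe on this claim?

€144

The deductible is already satisfied, so the full bill goes to coinsurance.
Coinsurance: €360 × 40% = €144.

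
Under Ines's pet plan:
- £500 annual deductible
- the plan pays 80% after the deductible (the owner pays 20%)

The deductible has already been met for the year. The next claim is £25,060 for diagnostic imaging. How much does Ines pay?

£5,012

The deductible is already satisfied, so the full bill goes to coinsurance.
Owner's 20% share of £25,060 is £5,012.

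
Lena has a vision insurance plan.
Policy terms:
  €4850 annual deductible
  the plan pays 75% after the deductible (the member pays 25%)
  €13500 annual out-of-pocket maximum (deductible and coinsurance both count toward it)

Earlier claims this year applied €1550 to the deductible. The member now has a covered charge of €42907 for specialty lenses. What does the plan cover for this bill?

€1550 of the €4850 deductible is already met, leaving €3300.
After the €3300 deductible portion, €42907 − €3300 = €39607 is subject to coinsurance.
25% of €39607 = €9901.75 falls to the member.
So the member owes €3300 + €9901.75 = €13201.75 before any cap.
Year-to-date out-of-pocket would reach €1550 + €13201.75 = €14751.75, above the €13500 maximum, so the member pays only €13500 − €1550 = €11950.
The insurer covers the remainder: €42907 − €11950 = €30957.

€30957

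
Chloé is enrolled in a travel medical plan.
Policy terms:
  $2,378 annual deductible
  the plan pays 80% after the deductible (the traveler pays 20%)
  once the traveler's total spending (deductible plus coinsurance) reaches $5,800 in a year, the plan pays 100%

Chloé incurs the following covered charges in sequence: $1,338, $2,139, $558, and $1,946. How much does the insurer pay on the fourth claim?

Claim 1 — $1,338: entire amount goes to the deductible. Traveler pays $1,338; OOP now $1,338. Insurer: $1,338 − $1,338 = $0.
Claim 2 — $2,139: deductible takes $1,040, $1,099 remains; 20% of $1,099 = $219.80. Traveler owes $1,259.80 (running OOP $2,597.80). Plan pays $2,139 − $1,259.80 = $879.20.
Claim 3 — $558: deductible met; 20% of $558 = $111.60. Traveler pays $111.60; OOP now $2,709.40. Plan pays $558 − $111.60 = $446.40.
Claim 4 — $1,946: deductible already satisfied, so traveler's share is 20% × $1,946 = $389.20. Traveler owes $389.20 (running OOP $3,098.60). Insurer: $1,946 − $389.20 = $1,556.80.

$1,556.80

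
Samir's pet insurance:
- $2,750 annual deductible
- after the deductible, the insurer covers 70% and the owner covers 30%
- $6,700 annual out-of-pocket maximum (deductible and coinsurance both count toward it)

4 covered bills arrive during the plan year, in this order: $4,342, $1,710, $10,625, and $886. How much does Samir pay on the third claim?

$2,959.40

Claim 1 — $4,342: $2,750 finishes the deductible; $1,592 goes to coinsurance; coinsurance $1,592 × 30% = $477.60. Owner pays $3,227.60; OOP now $3,227.60.
Claim 2 — $1,710: 30% coinsurance on $1,710 = $513. Owner pays $513; OOP now $3,740.60.
Claim 3 — $10,625: deductible already satisfied, so owner's share is 30% × $10,625 = $3,187.50. OOP would hit $6,928.10 > $6,700, so the cap limits the owner to $6,700 − $3,740.60 = $2,959.40.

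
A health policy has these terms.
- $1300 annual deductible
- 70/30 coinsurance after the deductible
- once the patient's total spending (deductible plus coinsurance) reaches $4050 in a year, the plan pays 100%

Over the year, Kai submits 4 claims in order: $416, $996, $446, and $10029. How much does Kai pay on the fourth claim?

Bill 1, $416: entire amount goes to the deductible. Patient pays $416; OOP now $416.
Bill 2, $996: $884 to deductible, leaving $112; coinsurance $112 × 30% = $33.60. Patient pays $917.60; OOP now $1333.60.
Bill 3, $446: deductible met; 30% of $446 = $133.80. Cost to patient: $133.80. OOP to date $1467.40.
Bill 4, $10029: deductible already satisfied, so patient's share is 30% × $10029 = $3008.70. Adding that to $1467.40 gives $4476.10, past the $4050 cap; patient pays only $4050 − $1467.40 = $2582.60.

$2582.60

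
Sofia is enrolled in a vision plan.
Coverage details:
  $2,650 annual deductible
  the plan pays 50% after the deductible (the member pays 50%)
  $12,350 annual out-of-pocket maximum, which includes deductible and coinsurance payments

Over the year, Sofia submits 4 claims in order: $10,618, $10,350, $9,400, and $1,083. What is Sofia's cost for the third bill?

$541

#1 ($10,618): deductible takes $2,650, $7,968 remains; coinsurance $7,968 × 50% = $3,984. Member pays $6,634; OOP now $6,634.
#2 ($10,350): deductible met; 50% of $10,350 = $5,175. Member pays $5,175; OOP now $11,809.
#3 ($9,400): deductible already satisfied, so member's share is 50% × $9,400 = $4,700. OOP would hit $16,509 > $12,350, so the cap limits the member to $12,350 − $11,809 = $541.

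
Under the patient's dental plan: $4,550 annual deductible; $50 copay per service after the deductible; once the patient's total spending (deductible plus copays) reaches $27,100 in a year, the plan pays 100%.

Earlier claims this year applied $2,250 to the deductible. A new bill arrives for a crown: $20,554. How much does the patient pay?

$2,250 of the $4,550 deductible is already met, leaving $2,300.
The remaining $18,254 (= $20,554 − $2,300) moves to the copay.
Copay on this service: $50.
That puts the patient's cost at $2,300 + $50 = $2,350 before any cap.
Total out-of-pocket so far would be $2,250 + $2,350 = $4,600, below the $27,100 cap — no reduction.

$2,350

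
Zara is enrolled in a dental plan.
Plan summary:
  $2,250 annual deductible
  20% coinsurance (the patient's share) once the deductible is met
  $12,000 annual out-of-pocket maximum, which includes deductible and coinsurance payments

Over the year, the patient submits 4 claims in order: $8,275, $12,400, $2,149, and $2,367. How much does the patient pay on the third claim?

$429.80

Claim 1 — $8,275: $2,250 to deductible, leaving $6,025; patient's 20% is $1,205. Patient pays $3,455; OOP now $3,455.
Claim 2 — $12,400: 20% coinsurance on $12,400 = $2,480. Patient pays $2,480; OOP now $5,935.
Claim 3 — $2,149: deductible already satisfied, so patient's share is 20% × $2,149 = $429.80. Patient owes $429.80 (running OOP $6,364.80).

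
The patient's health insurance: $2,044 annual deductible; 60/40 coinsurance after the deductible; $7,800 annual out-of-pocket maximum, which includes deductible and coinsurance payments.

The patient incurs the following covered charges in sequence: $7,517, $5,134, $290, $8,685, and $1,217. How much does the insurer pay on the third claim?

#1 ($7,517): deductible takes $2,044, $5,473 remains; patient's 40% is $2,189.20. Patient owes $4,233.20 (running OOP $4,233.20). Insurer: $7,517 − $4,233.20 = $3,283.80.
#2 ($5,134): deductible already satisfied, so patient's share is 40% × $5,134 = $2,053.60. Patient owes $2,053.60 (running OOP $6,286.80). Plan pays $5,134 − $2,053.60 = $3,080.40.
#3 ($290): 40% coinsurance on $290 = $116. Patient pays $116; OOP now $6,402.80. Insurer: $290 − $116 = $174.

$174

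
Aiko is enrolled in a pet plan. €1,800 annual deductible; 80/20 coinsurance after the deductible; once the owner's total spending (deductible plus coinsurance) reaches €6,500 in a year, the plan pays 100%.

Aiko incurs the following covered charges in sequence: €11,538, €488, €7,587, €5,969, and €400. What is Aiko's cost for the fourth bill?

Bill 1, €11,538: deductible takes €1,800, €9,738 remains; coinsurance €9,738 × 20% = €1,947.60. Owner pays €3,747.60; OOP now €3,747.60.
Bill 2, €488: 20% coinsurance on €488 = €97.60. Owner owes €97.60 (running OOP €3,845.20).
Bill 3, €7,587: deductible met; 20% of €7,587 = €1,517.40. Owner owes €1,517.40 (running OOP €5,362.60).
Bill 4, €5,969: deductible already satisfied, so owner's share is 20% × €5,969 = €1,193.80. OOP would hit €6,556.40 > €6,500, so the cap limits the owner to €6,500 − €5,362.60 = €1,137.40.

€1,137.40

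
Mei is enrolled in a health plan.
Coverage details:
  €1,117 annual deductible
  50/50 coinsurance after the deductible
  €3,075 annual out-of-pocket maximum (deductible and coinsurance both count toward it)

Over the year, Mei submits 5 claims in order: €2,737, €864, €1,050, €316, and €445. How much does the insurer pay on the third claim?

#1 (€2,737): €1,117 finishes the deductible; €1,620 goes to coinsurance; coinsurance €1,620 × 50% = €810. Patient pays €1,927; OOP now €1,927. Plan pays €2,737 − €1,927 = €810.
#2 (€864): 50% coinsurance on €864 = €432. Patient owes €432 (running OOP €2,359). Plan pays €864 − €432 = €432.
#3 (€1,050): deductible already satisfied, so patient's share is 50% × €1,050 = €525. Cost to patient: €525. OOP to date €2,884. Plan pays €1,050 − €525 = €525.

€525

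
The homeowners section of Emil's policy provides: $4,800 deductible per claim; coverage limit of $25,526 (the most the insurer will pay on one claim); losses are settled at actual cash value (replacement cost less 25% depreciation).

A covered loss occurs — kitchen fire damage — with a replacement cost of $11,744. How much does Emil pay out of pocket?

$7,736

Actual cash value after 25% depreciation: $11,744 × 75% = $8,808.
Less the $4,800 deductible: $8,808 − $4,800 = $4,008.
That's under the $25,526 cap, so the insurer reimburses the full $4,008.
The homeowner bears the rest of the original loss: $11,744 − $4,008 = $7,736.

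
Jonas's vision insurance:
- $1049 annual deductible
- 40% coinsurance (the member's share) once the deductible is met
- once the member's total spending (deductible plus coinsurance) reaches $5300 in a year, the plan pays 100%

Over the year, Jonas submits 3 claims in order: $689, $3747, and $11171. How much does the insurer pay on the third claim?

$8274.80

Claim 1 — $689: entire amount goes to the deductible. Cost to member: $689. OOP to date $689. Plan pays $689 − $689 = $0.
Claim 2 — $3747: deductible takes $360, $3387 remains; 40% of $3387 = $1354.80. Member pays $1714.80; OOP now $2403.80. Insurer: $3747 − $1714.80 = $2032.20.
Claim 3 — $11171: deductible already satisfied, so member's share is 40% × $11171 = $4468.40. Adding that to $2403.80 gives $6872.20, past the $5300 cap; member pays only $5300 − $2403.80 = $2896.20. Plan pays $11171 − $2896.20 = $8274.80.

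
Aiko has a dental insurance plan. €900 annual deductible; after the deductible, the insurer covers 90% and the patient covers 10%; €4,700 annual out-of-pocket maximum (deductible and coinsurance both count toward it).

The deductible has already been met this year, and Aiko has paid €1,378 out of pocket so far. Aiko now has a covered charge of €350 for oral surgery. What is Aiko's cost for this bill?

With the deductible met, the entire €350 is subject to coinsurance.
10% of €350 = €35 falls to the patient.
Year-to-date out-of-pocket becomes €1,378 + €35 = €1,413, still under the €4,700 maximum, so no cap applies.

€35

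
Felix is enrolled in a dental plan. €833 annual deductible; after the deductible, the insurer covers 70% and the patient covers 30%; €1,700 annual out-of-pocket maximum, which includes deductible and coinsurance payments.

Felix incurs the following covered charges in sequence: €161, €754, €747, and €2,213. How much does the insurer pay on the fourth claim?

€1,594.70

Claim 1 — €161: all of it applies to the deductible. Patient pays €161; OOP now €161. Insurer: €161 − €161 = €0.
Claim 2 — €754: €672 to deductible, leaving €82; patient's 30% is €24.60. Patient pays €696.60; OOP now €857.60. Insurer: €754 − €696.60 = €57.40.
Claim 3 — €747: deductible already satisfied, so patient's share is 30% × €747 = €224.10. Patient pays €224.10; OOP now €1,081.70. Plan pays €747 − €224.10 = €522.90.
Claim 4 — €2,213: deductible met; 30% of €2,213 = €663.90. OOP would hit €1,745.60 > €1,700, so the cap limits the patient to €1,700 − €1,081.70 = €618.30. Plan pays €2,213 − €618.30 = €1,594.70.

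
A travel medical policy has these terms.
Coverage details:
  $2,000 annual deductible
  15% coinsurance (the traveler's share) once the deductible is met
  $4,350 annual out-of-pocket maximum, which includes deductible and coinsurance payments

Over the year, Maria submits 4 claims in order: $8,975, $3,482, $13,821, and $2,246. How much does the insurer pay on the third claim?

Claim 1 — $8,975: $2,000 finishes the deductible; $6,975 goes to coinsurance; 15% of $6,975 = $1,046.25. Traveler owes $3,046.25 (running OOP $3,046.25). Insurer: $8,975 − $3,046.25 = $5,928.75.
Claim 2 — $3,482: deductible already satisfied, so traveler's share is 15% × $3,482 = $522.30. Cost to traveler: $522.30. OOP to date $3,568.55. Insurer: $3,482 − $522.30 = $2,959.70.
Claim 3 — $13,821: deductible met; 15% of $13,821 = $2,073.15. Adding that to $3,568.55 gives $5,641.70, past the $4,350 cap; traveler pays only $4,350 − $3,568.55 = $781.45. Plan pays $13,821 − $781.45 = $13,039.55.

$13,039.55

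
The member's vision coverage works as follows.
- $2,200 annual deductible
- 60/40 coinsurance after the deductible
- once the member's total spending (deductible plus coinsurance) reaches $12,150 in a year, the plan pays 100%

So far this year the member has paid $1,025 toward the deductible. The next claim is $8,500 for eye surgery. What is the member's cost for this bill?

Remaining deductible: $2,200 − $1,025 = $1,175.
The remaining $7,325 (= $8,500 − $1,175) moves to coinsurance.
Member's 40% share of $7,325 is $2,930.
That puts the member's cost at $1,175 + $2,930 = $4,105 before any cap.
Year-to-date out-of-pocket becomes $1,025 + $4,105 = $5,130, still under the $12,150 maximum, so no cap applies.

$4,105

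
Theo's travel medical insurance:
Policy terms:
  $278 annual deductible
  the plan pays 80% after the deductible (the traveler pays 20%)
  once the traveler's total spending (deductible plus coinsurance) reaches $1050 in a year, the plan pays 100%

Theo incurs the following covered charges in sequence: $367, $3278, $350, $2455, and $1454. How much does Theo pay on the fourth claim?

#1 ($367): $278 finishes the deductible; $89 goes to coinsurance; 20% of $89 = $17.80. Cost to traveler: $295.80. OOP to date $295.80.
#2 ($3278): 20% coinsurance on $3278 = $655.60. Cost to traveler: $655.60. OOP to date $951.40.
#3 ($350): deductible met; 20% of $350 = $70. Traveler owes $70 (running OOP $1021.40).
#4 ($2455): 20% coinsurance on $2455 = $491. OOP would hit $1512.40 > $1050, so the cap limits the traveler to $1050 − $1021.40 = $28.60.

$28.60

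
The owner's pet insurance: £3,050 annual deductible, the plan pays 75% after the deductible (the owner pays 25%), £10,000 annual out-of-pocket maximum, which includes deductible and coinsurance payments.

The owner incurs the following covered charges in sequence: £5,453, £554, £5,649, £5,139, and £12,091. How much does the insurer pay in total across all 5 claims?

£19,377

Claim 1 (£5,453): £3,050 finishes the deductible; £2,403 goes to coinsurance; 25% of £2,403 = £600.75. Owner owes £3,650.75 (running OOP £3,650.75). Insurer: £5,453 − £3,650.75 = £1,802.25.
Claim 2 (£554): 25% coinsurance on £554 = £138.50. Cost to owner: £138.50. OOP to date £3,789.25. Insurer: £554 − £138.50 = £415.50.
Claim 3 (£5,649): deductible already satisfied, so owner's share is 25% × £5,649 = £1,412.25. Owner owes £1,412.25 (running OOP £5,201.50). Plan pays £5,649 − £1,412.25 = £4,236.75.
Claim 4 (£5,139): deductible already satisfied, so owner's share is 25% × £5,139 = £1,284.75. Owner pays £1,284.75; OOP now £6,486.25. Insurer: £5,139 − £1,284.75 = £3,854.25.
Claim 5 (£12,091): deductible already satisfied, so owner's share is 25% × £12,091 = £3,022.75. Owner pays £3,022.75; OOP now £9,509. Insurer: £12,091 − £3,022.75 = £9,068.25.
Insurer total: £1,802.25 + £415.50 + £4,236.75 + £3,854.25 + £9,068.25 = £19,377.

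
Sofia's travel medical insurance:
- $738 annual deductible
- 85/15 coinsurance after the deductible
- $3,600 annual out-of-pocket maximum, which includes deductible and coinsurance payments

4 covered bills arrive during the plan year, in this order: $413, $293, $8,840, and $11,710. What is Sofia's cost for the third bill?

$1,353.20

Claim 1 — $413: fully absorbed by the deductible. Traveler pays $413; OOP now $413.
Claim 2 — $293: all of it applies to the deductible. Traveler owes $293 (running OOP $706).
Claim 3 — $8,840: $32 to deductible, leaving $8,808; 15% of $8,808 = $1,321.20. Cost to traveler: $1,353.20. OOP to date $2,059.20.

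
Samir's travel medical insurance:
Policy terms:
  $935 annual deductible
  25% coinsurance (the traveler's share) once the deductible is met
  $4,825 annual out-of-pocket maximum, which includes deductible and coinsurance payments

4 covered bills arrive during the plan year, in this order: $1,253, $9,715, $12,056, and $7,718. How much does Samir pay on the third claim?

$1,381.75

Claim 1 ($1,253): $935 to deductible, leaving $318; traveler's 25% is $79.50. Traveler owes $1,014.50 (running OOP $1,014.50).
Claim 2 ($9,715): deductible already satisfied, so traveler's share is 25% × $9,715 = $2,428.75. Traveler pays $2,428.75; OOP now $3,443.25.
Claim 3 ($12,056): deductible met; 25% of $12,056 = $3,014. Adding that to $3,443.25 gives $6,457.25, past the $4,825 cap; traveler pays only $4,825 − $3,443.25 = $1,381.75.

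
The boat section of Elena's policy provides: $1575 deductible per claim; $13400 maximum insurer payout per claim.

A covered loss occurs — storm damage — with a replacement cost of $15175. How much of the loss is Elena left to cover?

Subtract the deductible: $15175 − $1575 = $13600.
Since $13600 > $13400, the payout is capped at $13400.
Out of pocket: $15175 − $13400 = $1775.

$1775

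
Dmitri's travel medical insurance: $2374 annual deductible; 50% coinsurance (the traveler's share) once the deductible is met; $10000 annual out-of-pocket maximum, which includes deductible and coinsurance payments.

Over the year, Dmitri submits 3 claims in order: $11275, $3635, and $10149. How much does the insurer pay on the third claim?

Claim 1 — $11275: deductible takes $2374, $8901 remains; coinsurance $8901 × 50% = $4450.50. Cost to traveler: $6824.50. OOP to date $6824.50. Insurer: $11275 − $6824.50 = $4450.50.
Claim 2 — $3635: deductible met; 50% of $3635 = $1817.50. Traveler owes $1817.50 (running OOP $8642). Plan pays $3635 − $1817.50 = $1817.50.
Claim 3 — $10149: 50% coinsurance on $10149 = $5074.50. Adding that to $8642 gives $13716.50, past the $10000 cap; traveler pays only $10000 − $8642 = $1358. Plan pays $10149 − $1358 = $8791.

$8791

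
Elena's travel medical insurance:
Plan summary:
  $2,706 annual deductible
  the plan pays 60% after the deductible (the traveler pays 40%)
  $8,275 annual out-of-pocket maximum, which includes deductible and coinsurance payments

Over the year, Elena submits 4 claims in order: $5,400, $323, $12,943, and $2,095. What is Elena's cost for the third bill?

Claim 1 ($5,400): $2,706 finishes the deductible; $2,694 goes to coinsurance; traveler's 40% is $1,077.60. Traveler owes $3,783.60 (running OOP $3,783.60).
Claim 2 ($323): deductible already satisfied, so traveler's share is 40% × $323 = $129.20. Traveler owes $129.20 (running OOP $3,912.80).
Claim 3 ($12,943): deductible met; 40% of $12,943 = $5,177.20. OOP would hit $9,090 > $8,275, so the cap limits the traveler to $8,275 − $3,912.80 = $4,362.20.

$4,362.20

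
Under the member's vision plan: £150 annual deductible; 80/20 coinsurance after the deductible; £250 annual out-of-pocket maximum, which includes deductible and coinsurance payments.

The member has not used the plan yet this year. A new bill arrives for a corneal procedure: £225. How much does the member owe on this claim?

Deductible not yet touched, so the first £150 of the bill goes to the deductible.
That leaves £225 − £150 = £75 for coinsurance.
Member's 20% share of £75 is £15.
That puts the member's cost at £150 + £15 = £165 before any cap.
Total out-of-pocket so far would be £0 + £165 = £165, below the £250 cap — no reduction.

£165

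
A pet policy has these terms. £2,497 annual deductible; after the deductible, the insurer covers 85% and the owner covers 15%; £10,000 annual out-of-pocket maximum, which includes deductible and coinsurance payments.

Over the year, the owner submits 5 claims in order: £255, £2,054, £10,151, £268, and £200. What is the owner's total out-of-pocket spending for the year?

Bill 1, £255: fully absorbed by the deductible. Owner pays £255; OOP now £255.
Bill 2, £2,054: entire amount goes to the deductible. Cost to owner: £2,054. OOP to date £2,309.
Bill 3, £10,151: deductible takes £188, £9,963 remains; coinsurance £9,963 × 15% = £1,494.45. Cost to owner: £1,682.45. OOP to date £3,991.45.
Bill 4, £268: deductible met; 15% of £268 = £40.20. Owner pays £40.20; OOP now £4,031.65.
Bill 5, £200: 15% coinsurance on £200 = £30. Owner owes £30 (running OOP £4,061.65).
Total paid by the owner: £255 + £2,054 + £1,682.45 + £40.20 + £30 = £4,061.65.

£4,061.65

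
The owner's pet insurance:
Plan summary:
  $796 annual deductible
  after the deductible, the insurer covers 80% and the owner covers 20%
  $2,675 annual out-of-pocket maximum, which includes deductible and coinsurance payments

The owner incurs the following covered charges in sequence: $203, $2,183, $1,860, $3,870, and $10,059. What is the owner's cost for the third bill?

$372

#1 ($203): all of it applies to the deductible. Cost to owner: $203. OOP to date $203.
#2 ($2,183): deductible takes $593, $1,590 remains; 20% of $1,590 = $318. Owner pays $911; OOP now $1,114.
#3 ($1,860): 20% coinsurance on $1,860 = $372. Cost to owner: $372. OOP to date $1,486.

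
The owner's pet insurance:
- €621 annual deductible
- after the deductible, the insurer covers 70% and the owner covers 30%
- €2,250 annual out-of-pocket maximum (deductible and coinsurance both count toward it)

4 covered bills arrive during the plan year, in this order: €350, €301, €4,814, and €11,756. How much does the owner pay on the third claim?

€1,444.20

Claim 1 (€350): entire amount goes to the deductible. Cost to owner: €350. OOP to date €350.
Claim 2 (€301): deductible takes €271, €30 remains; coinsurance €30 × 30% = €9. Cost to owner: €280. OOP to date €630.
Claim 3 (€4,814): deductible already satisfied, so owner's share is 30% × €4,814 = €1,444.20. Cost to owner: €1,444.20. OOP to date €2,074.20.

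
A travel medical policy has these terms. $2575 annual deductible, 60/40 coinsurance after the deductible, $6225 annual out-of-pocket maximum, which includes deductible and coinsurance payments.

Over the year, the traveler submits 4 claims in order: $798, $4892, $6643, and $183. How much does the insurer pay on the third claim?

$4239

Claim 1 — $798: all of it applies to the deductible. Traveler pays $798; OOP now $798. Plan pays $798 − $798 = $0.
Claim 2 — $4892: deductible takes $1777, $3115 remains; traveler's 40% is $1246. Traveler owes $3023 (running OOP $3821). Insurer: $4892 − $3023 = $1869.
Claim 3 — $6643: deductible met; 40% of $6643 = $2657.20. OOP would hit $6478.20 > $6225, so the cap limits the traveler to $6225 − $3821 = $2404. Plan pays $6643 − $2404 = $4239.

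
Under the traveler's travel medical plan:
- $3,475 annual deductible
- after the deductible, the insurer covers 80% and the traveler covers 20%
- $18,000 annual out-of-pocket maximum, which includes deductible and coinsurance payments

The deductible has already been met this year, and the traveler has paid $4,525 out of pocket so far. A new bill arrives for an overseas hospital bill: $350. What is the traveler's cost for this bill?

$70

With the deductible met, the entire $350 is subject to coinsurance.
Coinsurance: $350 × 20% = $70.
Cumulative spending $4,525 + $70 = $4,595 stays under the $18,000 maximum.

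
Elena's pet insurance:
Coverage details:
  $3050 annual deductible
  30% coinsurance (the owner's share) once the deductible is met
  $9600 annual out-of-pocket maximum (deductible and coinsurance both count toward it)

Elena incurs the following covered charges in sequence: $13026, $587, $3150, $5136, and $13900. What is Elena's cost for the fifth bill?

$895.30

Claim 1 ($13026): deductible takes $3050, $9976 remains; owner's 30% is $2992.80. Cost to owner: $6042.80. OOP to date $6042.80.
Claim 2 ($587): deductible met; 30% of $587 = $176.10. Cost to owner: $176.10. OOP to date $6218.90.
Claim 3 ($3150): 30% coinsurance on $3150 = $945. Owner pays $945; OOP now $7163.90.
Claim 4 ($5136): deductible already satisfied, so owner's share is 30% × $5136 = $1540.80. Cost to owner: $1540.80. OOP to date $8704.70.
Claim 5 ($13900): 30% coinsurance on $13900 = $4170. That would push OOP to $12874.70, over the $9600 cap, so owner pays $9600 − $8704.70 = $895.30.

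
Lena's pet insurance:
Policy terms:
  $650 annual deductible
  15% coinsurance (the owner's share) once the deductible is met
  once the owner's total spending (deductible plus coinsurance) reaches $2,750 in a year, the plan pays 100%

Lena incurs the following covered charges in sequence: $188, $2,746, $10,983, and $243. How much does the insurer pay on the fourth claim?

$206.55

#1 ($188): fully absorbed by the deductible. Cost to owner: $188. OOP to date $188. Insurer: $188 − $188 = $0.
#2 ($2,746): deductible takes $462, $2,284 remains; 15% of $2,284 = $342.60. Owner owes $804.60 (running OOP $992.60). Plan pays $2,746 − $804.60 = $1,941.40.
#3 ($10,983): 15% coinsurance on $10,983 = $1,647.45. Owner owes $1,647.45 (running OOP $2,640.05). Insurer: $10,983 − $1,647.45 = $9,335.55.
#4 ($243): 15% coinsurance on $243 = $36.45. Owner pays $36.45; OOP now $2,676.50. Insurer: $243 − $36.45 = $206.55.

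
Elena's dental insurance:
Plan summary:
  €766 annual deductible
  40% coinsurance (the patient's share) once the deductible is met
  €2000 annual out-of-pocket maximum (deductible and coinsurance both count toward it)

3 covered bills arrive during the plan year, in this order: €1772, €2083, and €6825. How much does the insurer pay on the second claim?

€1251.40

Claim 1 (€1772): €766 to deductible, leaving €1006; coinsurance €1006 × 40% = €402.40. Patient owes €1168.40 (running OOP €1168.40). Plan pays €1772 − €1168.40 = €603.60.
Claim 2 (€2083): deductible met; 40% of €2083 = €833.20. Adding that to €1168.40 gives €2001.60, past the €2000 cap; patient pays only €2000 − €1168.40 = €831.60. Plan pays €2083 − €831.60 = €1251.40.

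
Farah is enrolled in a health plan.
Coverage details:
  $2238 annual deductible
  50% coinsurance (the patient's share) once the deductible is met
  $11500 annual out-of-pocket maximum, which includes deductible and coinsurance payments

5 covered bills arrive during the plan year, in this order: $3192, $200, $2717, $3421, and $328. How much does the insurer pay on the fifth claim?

$164

Claim 1 ($3192): $2238 finishes the deductible; $954 goes to coinsurance; patient's 50% is $477. Patient pays $2715; OOP now $2715. Insurer: $3192 − $2715 = $477.
Claim 2 ($200): deductible already satisfied, so patient's share is 50% × $200 = $100. Patient pays $100; OOP now $2815. Plan pays $200 − $100 = $100.
Claim 3 ($2717): deductible met; 50% of $2717 = $1358.50. Patient pays $1358.50; OOP now $4173.50. Plan pays $2717 − $1358.50 = $1358.50.
Claim 4 ($3421): 50% coinsurance on $3421 = $1710.50. Patient pays $1710.50; OOP now $5884. Insurer: $3421 − $1710.50 = $1710.50.
Claim 5 ($328): deductible already satisfied, so patient's share is 50% × $328 = $164. Cost to patient: $164. OOP to date $6048. Insurer: $328 − $164 = $164.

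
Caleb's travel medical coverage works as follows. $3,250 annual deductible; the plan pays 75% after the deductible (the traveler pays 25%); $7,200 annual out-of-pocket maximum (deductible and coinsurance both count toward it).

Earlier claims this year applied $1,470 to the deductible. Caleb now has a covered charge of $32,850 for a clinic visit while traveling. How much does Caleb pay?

$5,730

$1,470 of the $3,250 deductible is already met, leaving $1,780.
After the $1,780 deductible portion, $32,850 − $1,780 = $31,070 is subject to coinsurance.
Traveler's 25% share of $31,070 is $7,767.50.
Traveler responsibility before any cap: $1,780 + $7,767.50 = $9,547.50.
That would bring total out-of-pocket to $11,017.50, past the $7,200 cap. The traveler is capped at $7,200 − $1,470 = $5,730 on this claim.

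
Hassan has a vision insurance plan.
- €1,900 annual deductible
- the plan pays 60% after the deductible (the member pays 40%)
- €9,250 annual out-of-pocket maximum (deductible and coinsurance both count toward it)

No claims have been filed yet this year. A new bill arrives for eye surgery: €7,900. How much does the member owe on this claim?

€4,300

Deductible not yet touched, so the first €1,900 of the bill goes to the deductible.
That leaves €7,900 − €1,900 = €6,000 for coinsurance.
Coinsurance: €6,000 × 40% = €2,400.
That puts the member's cost at €1,900 + €2,400 = €4,300 before any cap.
Cumulative spending €0 + €4,300 = €4,300 stays under the €9,250 maximum.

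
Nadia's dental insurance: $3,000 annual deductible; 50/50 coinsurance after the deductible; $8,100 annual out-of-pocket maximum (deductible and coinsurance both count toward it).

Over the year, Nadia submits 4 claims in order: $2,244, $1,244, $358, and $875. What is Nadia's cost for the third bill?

Bill 1, $2,244: fully absorbed by the deductible. Patient pays $2,244; OOP now $2,244.
Bill 2, $1,244: $756 finishes the deductible; $488 goes to coinsurance; coinsurance $488 × 50% = $244. Cost to patient: $1,000. OOP to date $3,244.
Bill 3, $358: deductible already satisfied, so patient's share is 50% × $358 = $179. Cost to patient: $179. OOP to date $3,423.

$179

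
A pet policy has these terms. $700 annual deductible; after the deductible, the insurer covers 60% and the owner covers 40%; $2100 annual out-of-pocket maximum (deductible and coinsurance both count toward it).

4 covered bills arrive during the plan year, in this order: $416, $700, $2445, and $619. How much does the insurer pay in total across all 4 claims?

$2088

Claim 1 — $416: entire amount goes to the deductible. Owner pays $416; OOP now $416. Plan pays $416 − $416 = $0.
Claim 2 — $700: $284 finishes the deductible; $416 goes to coinsurance; owner's 40% is $166.40. Owner pays $450.40; OOP now $866.40. Insurer: $700 − $450.40 = $249.60.
Claim 3 — $2445: deductible met; 40% of $2445 = $978. Cost to owner: $978. OOP to date $1844.40. Plan pays $2445 − $978 = $1467.
Claim 4 — $619: 40% coinsurance on $619 = $247.60. Cost to owner: $247.60. OOP to date $2092. Insurer: $619 − $247.60 = $371.40.
Insurer total: $0 + $249.60 + $1467 + $371.40 = $2088.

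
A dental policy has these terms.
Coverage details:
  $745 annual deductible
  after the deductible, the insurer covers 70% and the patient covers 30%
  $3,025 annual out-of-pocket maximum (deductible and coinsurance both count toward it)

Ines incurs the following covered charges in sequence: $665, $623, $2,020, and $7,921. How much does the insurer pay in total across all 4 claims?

Bill 1, $665: entire amount goes to the deductible. Cost to patient: $665. OOP to date $665. Plan pays $665 − $665 = $0.
Bill 2, $623: deductible takes $80, $543 remains; 30% of $543 = $162.90. Cost to patient: $242.90. OOP to date $907.90. Insurer: $623 − $242.90 = $380.10.
Bill 3, $2,020: deductible already satisfied, so patient's share is 30% × $2,020 = $606. Patient owes $606 (running OOP $1,513.90). Plan pays $2,020 − $606 = $1,414.
Bill 4, $7,921: deductible met; 30% of $7,921 = $2,376.30. That would push OOP to $3,890.20, over the $3,025 cap, so patient pays $3,025 − $1,513.90 = $1,511.10. Insurer: $7,921 − $1,511.10 = $6,409.90.
Insurer total: $0 + $380.10 + $1,414 + $6,409.90 = $8,204.

$8,204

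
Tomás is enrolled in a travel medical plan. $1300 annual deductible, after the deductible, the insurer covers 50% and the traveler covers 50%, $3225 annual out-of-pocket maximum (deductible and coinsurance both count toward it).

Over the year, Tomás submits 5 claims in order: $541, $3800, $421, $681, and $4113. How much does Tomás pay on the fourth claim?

$194

Bill 1, $541: all of it applies to the deductible. Traveler owes $541 (running OOP $541).
Bill 2, $3800: $759 finishes the deductible; $3041 goes to coinsurance; 50% of $3041 = $1520.50. Traveler owes $2279.50 (running OOP $2820.50).
Bill 3, $421: deductible met; 50% of $421 = $210.50. Traveler owes $210.50 (running OOP $3031).
Bill 4, $681: 50% coinsurance on $681 = $340.50. That would push OOP to $3371.50, over the $3225 cap, so traveler pays $3225 − $3031 = $194.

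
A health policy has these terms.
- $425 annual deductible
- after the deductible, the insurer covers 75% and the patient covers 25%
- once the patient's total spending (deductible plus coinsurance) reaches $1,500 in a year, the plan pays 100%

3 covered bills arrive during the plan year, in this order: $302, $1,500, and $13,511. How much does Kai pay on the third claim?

Claim 1 — $302: entire amount goes to the deductible. Cost to patient: $302. OOP to date $302.
Claim 2 — $1,500: $123 to deductible, leaving $1,377; 25% of $1,377 = $344.25. Patient owes $467.25 (running OOP $769.25).
Claim 3 — $13,511: deductible met; 25% of $13,511 = $3,377.75. That would push OOP to $4,147, over the $1,500 cap, so patient pays $1,500 − $769.25 = $730.75.

$730.75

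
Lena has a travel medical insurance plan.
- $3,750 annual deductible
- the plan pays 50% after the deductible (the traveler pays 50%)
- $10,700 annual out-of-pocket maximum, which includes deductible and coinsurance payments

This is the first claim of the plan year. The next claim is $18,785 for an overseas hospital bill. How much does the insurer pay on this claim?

Deductible not yet touched, so the first $3,750 of the bill goes to the deductible.
The remaining $15,035 (= $18,785 − $3,750) moves to coinsurance.
Coinsurance: $15,035 × 50% = $7,517.50.
That puts the traveler's cost at $3,750 + $7,517.50 = $11,267.50 before any cap.
That would bring total out-of-pocket to $11,267.50, past the $10,700 cap. The traveler is capped at $10,700 − $0 = $10,700 on this claim.
The insurer covers the remainder: $18,785 − $10,700 = $8,085.

$8,085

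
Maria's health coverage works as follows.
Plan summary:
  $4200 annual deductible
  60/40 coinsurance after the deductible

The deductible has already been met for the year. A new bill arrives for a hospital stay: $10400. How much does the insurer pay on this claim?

The deductible is already satisfied, so the full bill goes to coinsurance.
Coinsurance: $10400 × 40% = $4160.
Insurer pays the balance: $10400 − $4160 = $6240.

$6240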